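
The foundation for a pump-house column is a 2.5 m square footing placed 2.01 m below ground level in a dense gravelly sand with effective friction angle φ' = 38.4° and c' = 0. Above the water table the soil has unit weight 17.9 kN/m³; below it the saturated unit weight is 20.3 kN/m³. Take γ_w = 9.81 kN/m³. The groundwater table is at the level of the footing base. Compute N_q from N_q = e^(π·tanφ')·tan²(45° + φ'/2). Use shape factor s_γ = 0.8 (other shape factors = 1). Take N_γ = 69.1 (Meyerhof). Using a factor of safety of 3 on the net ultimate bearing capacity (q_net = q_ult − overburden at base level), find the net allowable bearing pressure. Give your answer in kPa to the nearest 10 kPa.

q_all(net) ≈ 850 kPa

N_q = e^(π·tan38.4°)·tan²(64.2°) = 51.61.
q = γ·D_f = 17.9 × 2.01 = 35.979 kPa.
For the ½γBN_γ term take γ' = 20.3 − 9.81 = 10.49 kN/m³ (soil below base is submerged).
q·N_q = 35.979 × 51.611 = 1856.9 kPa
0.5·γ·B·N_γ·s_γ = 0.5 × 10.49 × 2.5 × 69.1 × 0.8 = 724.86 kPa
q_ult = 1856.9 + 724.86 = 2581.8 kPa.
q_net = 2581.8 − 35.979 = 2545.8 kPa.
q_all(net) = 2545.8 / 3 = 848.6 kPa.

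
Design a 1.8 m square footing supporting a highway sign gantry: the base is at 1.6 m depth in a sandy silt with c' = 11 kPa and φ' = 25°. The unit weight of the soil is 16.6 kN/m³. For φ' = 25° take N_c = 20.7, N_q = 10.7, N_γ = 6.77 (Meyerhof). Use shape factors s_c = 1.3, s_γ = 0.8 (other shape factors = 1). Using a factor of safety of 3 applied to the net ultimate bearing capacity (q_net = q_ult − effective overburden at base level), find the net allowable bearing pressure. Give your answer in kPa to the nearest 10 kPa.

q = γ·D_f = 16.6 × 1.6 = 26.56 kPa.
c·N_c·s_c = 11 × 20.7 × 1.3 = 296.01 kPa
q·N_q = 26.56 × 10.7 = 284.19 kPa
0.5·γ·B·N_γ·s_γ = 0.5 × 16.6 × 1.8 × 6.77 × 0.8 = 80.915 kPa
q_ult = 296.01 + 284.19 + 80.915 = 661.12 kPa.
Net ultimate: q_net = 661.12 − 26.56 = 634.56 kPa.
q_all(net) = 634.56 / 3 = 211.52 kPa.

q_all(net) ≈ 210 kPa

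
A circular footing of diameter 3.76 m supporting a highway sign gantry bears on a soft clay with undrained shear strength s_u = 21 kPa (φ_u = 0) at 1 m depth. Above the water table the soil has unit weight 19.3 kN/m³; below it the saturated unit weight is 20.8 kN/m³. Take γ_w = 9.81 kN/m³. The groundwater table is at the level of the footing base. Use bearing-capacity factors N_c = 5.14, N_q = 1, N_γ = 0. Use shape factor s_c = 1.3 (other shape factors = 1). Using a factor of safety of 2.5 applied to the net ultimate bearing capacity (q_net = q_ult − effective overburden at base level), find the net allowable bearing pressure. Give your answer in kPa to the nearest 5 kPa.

Effective surcharge at the founding depth q = γ·D_f = 19.3 × 1 = 19.3 kPa.
q_ult = c·N_c·s_c + q·N_q
     = 21 × 5.14 × 1.3 + 19.3 × 1
     = 140.32 + 19.3 = 159.62 kPa.
Net ultimate: q_net = 159.62 − 19.3 = 140.32 kPa.
q_all(net) = 140.32 / 2.5 = 56.129 kPa.

q_all(net) ≈ 55 kPa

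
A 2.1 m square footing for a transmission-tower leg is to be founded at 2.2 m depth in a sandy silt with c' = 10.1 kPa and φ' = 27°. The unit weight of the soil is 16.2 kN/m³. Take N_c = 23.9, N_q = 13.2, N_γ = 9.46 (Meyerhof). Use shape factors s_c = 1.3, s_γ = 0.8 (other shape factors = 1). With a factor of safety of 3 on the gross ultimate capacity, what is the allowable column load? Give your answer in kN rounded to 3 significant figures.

P_all ≈ 1340 kN

Effective surcharge at the founding depth q = γ·D_f = 16.2 × 2.2 = 35.64 kPa.
q_ult = c·N_c·s_c + q·N_q + 0.5·γ·B·N_γ·s_γ
     = 10.1 × 23.9 × 1.3 + 35.64 × 13.2 + 0.5 × 16.2 × 2.1 × 9.46 × 0.8
     = 313.81 + 470.45 + 128.73 = 912.99 kPa.
Gross allowable pressure q_all = 912.99 / 3 = 304.33 kPa.
Footing area = 4.41 m², so allowable column load = 304.33 × 4.41 = 1342.1 kN.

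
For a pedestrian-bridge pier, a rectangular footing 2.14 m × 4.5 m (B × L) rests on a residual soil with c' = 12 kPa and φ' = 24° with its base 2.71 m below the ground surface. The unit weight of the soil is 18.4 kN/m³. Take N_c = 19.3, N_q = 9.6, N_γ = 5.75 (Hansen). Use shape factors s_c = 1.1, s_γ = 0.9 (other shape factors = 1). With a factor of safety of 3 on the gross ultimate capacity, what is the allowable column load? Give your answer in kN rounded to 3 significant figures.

P_all ≈ 2680 kN

Effective surcharge at the founding depth q = γ·D_f = 18.4 × 2.71 = 49.864 kPa.
q_ult = c·N_c·s_c + q·N_q + 0.5·γ·B·N_γ·s_γ
     = 12 × 19.3 × 1.1 + 49.864 × 9.6 + 0.5 × 18.4 × 2.14 × 5.75 × 0.9
     = 254.76 + 478.69 + 101.89 = 835.34 kPa.
Gross allowable pressure q_all = 835.34 / 3 = 278.45 kPa.
Footing area = 9.63 m², so allowable column load = 278.45 × 9.63 = 2681.4 kN.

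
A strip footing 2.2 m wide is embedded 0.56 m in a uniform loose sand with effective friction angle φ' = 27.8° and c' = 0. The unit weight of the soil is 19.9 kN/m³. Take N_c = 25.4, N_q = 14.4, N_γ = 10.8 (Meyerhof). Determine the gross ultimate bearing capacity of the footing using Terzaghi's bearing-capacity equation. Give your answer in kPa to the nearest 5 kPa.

Effective surcharge at the founding depth q = γ·D_f = 19.9 × 0.56 = 11.144 kPa.
q_ult = q·N_q + 0.5·γ·B·N_γ
     = 11.144 × 14.4 + 0.5 × 19.9 × 2.2 × 10.8
     = 160.47 + 236.41 = 396.89 kPa.

q_ult ≈ 395 kPa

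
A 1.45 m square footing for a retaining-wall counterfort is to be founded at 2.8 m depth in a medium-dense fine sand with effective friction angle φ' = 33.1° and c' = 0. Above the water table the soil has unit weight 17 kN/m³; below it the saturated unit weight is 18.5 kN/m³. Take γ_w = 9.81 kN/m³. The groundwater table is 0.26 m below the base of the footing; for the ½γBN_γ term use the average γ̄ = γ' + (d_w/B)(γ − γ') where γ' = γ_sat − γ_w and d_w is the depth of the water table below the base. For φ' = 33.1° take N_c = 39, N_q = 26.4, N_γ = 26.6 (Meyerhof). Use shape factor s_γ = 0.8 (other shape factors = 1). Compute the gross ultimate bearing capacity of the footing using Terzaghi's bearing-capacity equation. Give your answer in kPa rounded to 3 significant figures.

Overburden at base level: q = 17 × 2.8 = 47.6 kPa.
The water table is 0.26 m below the base (< B = 1.45 m), so the ½γBN_γ term uses γ̄ = γ' + (d_w/B)(γ − γ') = 8.69 + (0.26/1.45)(17 − 8.69) = 10.18 kN/m³.
Surcharge term q·N_q = 47.6 × 26.4 = 1256.6 kPa; self-weight term 0.5·γ·B·N_γ·s_γ = 0.5 × 10.18 × 1.45 × 26.6 × 0.8 = 157.06 kPa.
q_ult = 1256.6 + 157.06 = 1413.7 kPa.

q_ult ≈ 1410 kPa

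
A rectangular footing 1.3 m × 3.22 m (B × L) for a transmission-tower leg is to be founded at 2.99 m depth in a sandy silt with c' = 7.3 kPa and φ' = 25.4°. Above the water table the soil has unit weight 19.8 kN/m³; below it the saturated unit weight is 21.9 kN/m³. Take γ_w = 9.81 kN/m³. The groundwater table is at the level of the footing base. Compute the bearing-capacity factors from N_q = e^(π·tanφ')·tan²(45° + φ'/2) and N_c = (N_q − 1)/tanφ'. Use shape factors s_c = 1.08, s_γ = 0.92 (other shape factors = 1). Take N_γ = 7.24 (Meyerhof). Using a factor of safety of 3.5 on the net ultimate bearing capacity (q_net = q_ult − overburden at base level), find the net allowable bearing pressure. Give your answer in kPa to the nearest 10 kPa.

q_all(net) ≈ 230 kPa

N_q = e^(π·tan25.4°)·tan²(57.7°) = 11.12; N_c = (N_q − 1)/tanφ' = 21.32.
q = γ·D_f = 19.8 × 2.99 = 59.202 kPa.
For the ½γBN_γ term take γ' = 21.9 − 9.81 = 12.09 kN/m³ (soil below base is submerged).
c·N_c·s_c = 7.3 × 21.317 × 1.08 = 168.06 kPa
q·N_q = 59.202 × 11.122 = 658.44 kPa
0.5·γ·B·N_γ·s_γ = 0.5 × 12.09 × 1.3 × 7.24 × 0.92 = 52.344 kPa
q_ult = 168.06 + 658.44 + 52.344 = 878.85 kPa.
q_net = 878.85 − 59.202 = 819.64 kPa.
q_all(net) = 819.64 / 3.5 = 234.18 kPa.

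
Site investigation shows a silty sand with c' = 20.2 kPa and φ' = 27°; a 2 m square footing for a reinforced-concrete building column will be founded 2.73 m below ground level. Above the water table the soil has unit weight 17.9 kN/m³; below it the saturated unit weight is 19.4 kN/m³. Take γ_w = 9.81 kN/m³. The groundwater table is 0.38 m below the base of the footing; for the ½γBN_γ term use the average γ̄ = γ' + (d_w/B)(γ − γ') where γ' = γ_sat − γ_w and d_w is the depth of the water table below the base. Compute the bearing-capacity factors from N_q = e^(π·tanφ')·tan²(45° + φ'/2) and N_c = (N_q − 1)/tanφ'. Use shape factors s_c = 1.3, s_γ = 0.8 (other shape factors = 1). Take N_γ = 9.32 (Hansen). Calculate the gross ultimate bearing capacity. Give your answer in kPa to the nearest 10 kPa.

tan27° = 0.5095, so N_q = e^(π×0.5095)·tan²(58.5°) = 4.957 × 2.663 = 13.2.
N_c = (13.2 − 1)/tan27° = 23.94.
q = γ·D_f = 17.9 × 2.73 = 48.867 kPa.
γ' = 9.59 kN/m³; averaging over the depth B below the base, γ̄ = γ' + (d_w/B)(γ − γ') = 11.169 kN/m³.
c·N_c·s_c = 20.2 × 23.942 × 1.3 = 628.72 kPa
q·N_q = 48.867 × 13.199 = 645 kPa
0.5·γ·B·N_γ·s_γ = 0.5 × 11.169 × 2 × 9.32 × 0.8 = 83.275 kPa
q_ult = 628.72 + 645 + 83.275 = 1357 kPa.

q_ult ≈ 1360 kPa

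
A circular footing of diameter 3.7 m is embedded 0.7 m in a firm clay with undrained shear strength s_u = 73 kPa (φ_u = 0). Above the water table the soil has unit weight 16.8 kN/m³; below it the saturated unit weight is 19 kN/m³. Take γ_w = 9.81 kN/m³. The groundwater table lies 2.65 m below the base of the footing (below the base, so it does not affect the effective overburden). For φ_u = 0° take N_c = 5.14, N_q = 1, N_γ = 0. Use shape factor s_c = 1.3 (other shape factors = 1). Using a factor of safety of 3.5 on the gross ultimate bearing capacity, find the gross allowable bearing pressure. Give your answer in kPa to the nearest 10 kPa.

q_all ≈ 140 kPa

q = γ·D_f = 16.8 × 0.7 = 11.76 kPa.
c·N_c·s_c = 73 × 5.14 × 1.3 = 487.79 kPa
q·N_q = 11.76 × 1 = 11.76 kPa
q_ult = 487.79 + 11.76 = 499.55 kPa.
q_all = 499.55 / 3.5 = 142.73 kPa.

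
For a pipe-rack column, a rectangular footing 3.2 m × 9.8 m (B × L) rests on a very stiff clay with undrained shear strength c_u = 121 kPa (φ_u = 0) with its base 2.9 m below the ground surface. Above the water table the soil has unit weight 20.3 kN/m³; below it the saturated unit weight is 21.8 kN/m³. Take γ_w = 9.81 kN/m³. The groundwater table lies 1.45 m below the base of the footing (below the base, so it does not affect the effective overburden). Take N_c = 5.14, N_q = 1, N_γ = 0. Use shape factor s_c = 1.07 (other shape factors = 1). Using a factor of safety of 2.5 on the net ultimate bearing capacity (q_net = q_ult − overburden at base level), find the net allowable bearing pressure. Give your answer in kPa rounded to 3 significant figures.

Overburden at base level: q = 20.3 × 2.9 = 58.87 kPa.
Cohesion term c·N_c·s_c = 121 × 5.14 × 1.07 = 665.48 kPa; surcharge term q·N_q = 58.87 × 1 = 58.87 kPa.
q_ult = 665.48 + 58.87 = 724.35 kPa.
q_net = 724.35 − 58.87 = 665.48 kPa.
q_all(net) = 665.48 / 2.5 = 266.19 kPa.

q_all(net) ≈ 266 kPa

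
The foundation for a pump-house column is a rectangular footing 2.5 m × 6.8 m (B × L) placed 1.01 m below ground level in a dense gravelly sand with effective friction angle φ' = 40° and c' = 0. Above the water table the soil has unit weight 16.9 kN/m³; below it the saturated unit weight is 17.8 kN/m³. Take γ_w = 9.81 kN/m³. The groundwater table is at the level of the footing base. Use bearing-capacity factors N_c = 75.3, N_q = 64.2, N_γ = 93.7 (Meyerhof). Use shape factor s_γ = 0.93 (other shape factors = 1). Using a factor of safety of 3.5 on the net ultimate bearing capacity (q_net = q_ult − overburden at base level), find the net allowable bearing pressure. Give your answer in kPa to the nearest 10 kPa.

q = γ·D_f = 16.9 × 1.01 = 17.069 kPa.
For the ½γBN_γ term take γ' = 17.8 − 9.81 = 7.99 kN/m³ (soil below base is submerged).
q·N_q = 17.069 × 64.2 = 1095.8 kPa
0.5·γ·B·N_γ·s_γ = 0.5 × 7.99 × 2.5 × 93.7 × 0.93 = 870.32 kPa
q_ult = 1095.8 + 870.32 = 1966.2 kPa.
q_net = 1966.2 − 17.069 = 1949.1 kPa.
q_all(net) = 1949.1 / 3.5 = 556.88 kPa.

q_all(net) ≈ 560 kPa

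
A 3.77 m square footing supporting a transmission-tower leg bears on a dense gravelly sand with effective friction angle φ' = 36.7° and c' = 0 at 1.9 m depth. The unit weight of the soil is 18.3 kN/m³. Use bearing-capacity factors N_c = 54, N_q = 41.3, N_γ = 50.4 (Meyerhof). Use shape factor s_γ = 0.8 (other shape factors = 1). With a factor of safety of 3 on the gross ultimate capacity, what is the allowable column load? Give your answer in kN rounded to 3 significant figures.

q = γ·D_f = 18.3 × 1.9 = 34.77 kPa.
q·N_q = 34.77 × 41.3 = 1436 kPa
0.5·γ·B·N_γ·s_γ = 0.5 × 18.3 × 3.77 × 50.4 × 0.8 = 1390.9 kPa
q_ult = 1436 + 1390.9 = 2826.9 kPa.
Gross allowable pressure q_all = 2826.9 / 3 = 942.29 kPa.
Footing area = 14.2129 m², so allowable column load = 942.29 × 14.2129 = 13393 kN.

P_all ≈ 13400 kN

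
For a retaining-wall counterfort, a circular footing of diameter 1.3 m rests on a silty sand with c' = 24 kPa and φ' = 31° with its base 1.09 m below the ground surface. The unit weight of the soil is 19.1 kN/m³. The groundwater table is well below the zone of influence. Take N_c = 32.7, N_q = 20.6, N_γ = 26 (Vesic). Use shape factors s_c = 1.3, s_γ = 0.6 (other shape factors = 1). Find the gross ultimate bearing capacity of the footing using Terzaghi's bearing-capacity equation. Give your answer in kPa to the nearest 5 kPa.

q = γ·D_f = 19.1 × 1.09 = 20.819 kPa.
c·N_c·s_c = 24 × 32.7 × 1.3 = 1020.2 kPa
q·N_q = 20.819 × 20.6 = 428.87 kPa
0.5·γ·B·N_γ·s_γ = 0.5 × 19.1 × 1.3 × 26 × 0.6 = 193.67 kPa
q_ult = 1020.2 + 428.87 + 193.67 = 1642.8 kPa.

q_ult ≈ 1645 kPa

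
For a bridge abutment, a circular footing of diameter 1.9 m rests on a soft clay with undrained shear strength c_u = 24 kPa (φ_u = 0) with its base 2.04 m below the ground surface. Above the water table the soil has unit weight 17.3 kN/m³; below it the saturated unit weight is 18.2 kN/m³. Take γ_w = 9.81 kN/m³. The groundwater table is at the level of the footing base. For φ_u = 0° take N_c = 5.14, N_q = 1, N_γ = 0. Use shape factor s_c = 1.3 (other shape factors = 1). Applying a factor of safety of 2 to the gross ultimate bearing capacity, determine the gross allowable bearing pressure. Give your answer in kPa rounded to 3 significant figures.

Overburden at base level: q = 17.3 × 2.04 = 35.292 kPa.
Cohesion term c·N_c·s_c = 24 × 5.14 × 1.3 = 160.37 kPa; surcharge term q·N_q = 35.292 × 1 = 35.292 kPa.
q_ult = 160.37 + 35.292 = 195.66 kPa.
q_all = q_ult / FS = 195.66 / 2 = 97.83 kPa.

q_all ≈ 97.8 kPa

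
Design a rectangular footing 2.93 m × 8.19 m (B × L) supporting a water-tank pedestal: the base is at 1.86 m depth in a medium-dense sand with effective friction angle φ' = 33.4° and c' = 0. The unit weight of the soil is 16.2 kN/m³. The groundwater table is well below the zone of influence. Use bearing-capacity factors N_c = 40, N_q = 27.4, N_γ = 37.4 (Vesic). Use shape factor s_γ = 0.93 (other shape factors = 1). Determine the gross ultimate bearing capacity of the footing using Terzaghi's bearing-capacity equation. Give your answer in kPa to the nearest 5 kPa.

Overburden at base level: q = 16.2 × 1.86 = 30.132 kPa.
Surcharge term q·N_q = 30.132 × 27.4 = 825.62 kPa; self-weight term 0.5·γ·B·N_γ·s_γ = 0.5 × 16.2 × 2.93 × 37.4 × 0.93 = 825.48 kPa.
q_ult = 825.62 + 825.48 = 1651.1 kPa.

q_ult ≈ 1650 kPa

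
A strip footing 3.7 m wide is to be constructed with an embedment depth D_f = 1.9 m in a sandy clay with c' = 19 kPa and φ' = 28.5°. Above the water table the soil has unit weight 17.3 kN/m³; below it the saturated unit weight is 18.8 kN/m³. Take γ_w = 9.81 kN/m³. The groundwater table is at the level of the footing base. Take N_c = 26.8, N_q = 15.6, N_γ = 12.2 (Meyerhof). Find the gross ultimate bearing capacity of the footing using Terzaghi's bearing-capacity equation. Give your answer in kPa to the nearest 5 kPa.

Overburden at base level: q = 17.3 × 1.9 = 32.87 kPa.
Below the base the soil is submerged, so the ½γBN_γ term uses γ' = 18.8 − 9.81 = 8.99 kN/m³.
Cohesion term c·N_c = 19 × 26.8 = 509.2 kPa; surcharge term q·N_q = 32.87 × 15.6 = 512.77 kPa; self-weight term 0.5·γ·B·N_γ = 0.5 × 8.99 × 3.7 × 12.2 = 202.9 kPa.
q_ult = 509.2 + 512.77 + 202.9 = 1224.9 kPa.

q_ult ≈ 1225 kPa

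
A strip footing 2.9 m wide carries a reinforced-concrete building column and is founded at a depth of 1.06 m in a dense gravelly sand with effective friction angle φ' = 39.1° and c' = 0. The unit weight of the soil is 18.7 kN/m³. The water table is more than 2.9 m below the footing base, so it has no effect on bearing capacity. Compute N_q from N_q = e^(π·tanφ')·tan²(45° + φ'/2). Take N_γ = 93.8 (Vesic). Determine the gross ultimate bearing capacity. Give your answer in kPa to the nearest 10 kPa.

tan39.1° = 0.8127, so N_q = e^(π×0.8127)·tan²(64.55°) = 12.847 × 4.415 = 56.72.
q = γ·D_f = 18.7 × 1.06 = 19.822 kPa.
q·N_q = 19.822 × 56.723 = 1124.4 kPa
0.5·γ·B·N_γ = 0.5 × 18.7 × 2.9 × 93.8 = 2543.4 kPa
q_ult = 1124.4 + 2543.4 = 3667.7 kPa.

q_ult ≈ 3670 kPa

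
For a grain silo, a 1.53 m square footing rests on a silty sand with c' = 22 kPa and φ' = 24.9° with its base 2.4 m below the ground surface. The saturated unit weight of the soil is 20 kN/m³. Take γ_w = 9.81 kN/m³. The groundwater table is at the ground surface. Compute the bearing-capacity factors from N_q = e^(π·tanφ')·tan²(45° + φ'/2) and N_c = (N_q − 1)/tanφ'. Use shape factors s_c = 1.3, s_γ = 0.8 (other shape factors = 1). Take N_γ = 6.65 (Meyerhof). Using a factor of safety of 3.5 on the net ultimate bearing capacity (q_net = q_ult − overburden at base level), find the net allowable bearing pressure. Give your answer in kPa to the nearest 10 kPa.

q_all(net) ≈ 250 kPa

N_q = e^(π·tan24.9°)·tan²(57.45°) = 10.55; N_c = (N_q − 1)/tanφ' = 20.57.
Water table at ground surface, so effective unit weight γ' = 20 − 9.81 = 10.19 kN/m³ is used throughout; overburden q = 10.19 × 2.4 = 24.456 kPa; the same γ' applies in the ½γBN_γ term.
Cohesion term c·N_c·s_c = 22 × 20.575 × 1.3 = 588.44 kPa; surcharge term q·N_q = 24.456 × 10.551 = 258.02 kPa; self-weight term 0.5·γ·B·N_γ·s_γ = 0.5 × 10.19 × 1.53 × 6.65 × 0.8 = 41.471 kPa.
q_ult = 588.44 + 258.02 + 41.471 = 887.94 kPa.
q_net = 887.94 − 24.456 = 863.48 kPa.
q_all(net) = 863.48 / 3.5 = 246.71 kPa.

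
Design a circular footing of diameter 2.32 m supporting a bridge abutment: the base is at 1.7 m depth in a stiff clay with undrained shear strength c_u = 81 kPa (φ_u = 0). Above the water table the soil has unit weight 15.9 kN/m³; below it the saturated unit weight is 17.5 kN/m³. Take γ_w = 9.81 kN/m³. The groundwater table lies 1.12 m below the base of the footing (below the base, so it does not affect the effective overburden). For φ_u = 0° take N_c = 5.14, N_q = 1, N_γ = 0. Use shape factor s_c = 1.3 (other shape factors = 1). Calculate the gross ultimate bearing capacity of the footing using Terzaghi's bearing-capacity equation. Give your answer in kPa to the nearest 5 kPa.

q_ult ≈ 570 kPa

Overburden at base level: q = 15.9 × 1.7 = 27.03 kPa.
Cohesion term c·N_c·s_c = 81 × 5.14 × 1.3 = 541.24 kPa; surcharge term q·N_q = 27.03 × 1 = 27.03 kPa.
q_ult = 541.24 + 27.03 = 568.27 kPa.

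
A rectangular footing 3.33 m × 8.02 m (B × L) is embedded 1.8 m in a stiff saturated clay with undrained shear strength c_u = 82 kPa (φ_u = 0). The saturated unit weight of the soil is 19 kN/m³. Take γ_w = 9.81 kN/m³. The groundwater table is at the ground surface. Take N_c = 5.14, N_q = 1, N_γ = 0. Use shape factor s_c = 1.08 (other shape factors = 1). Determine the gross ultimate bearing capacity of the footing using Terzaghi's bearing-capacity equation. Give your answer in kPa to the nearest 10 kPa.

q_ult ≈ 470 kPa

With the water table at the surface the whole profile is submerged: γ' = 19 − 9.81 = 9.19 kN/m³, so q = γ'·D_f = 16.542 kPa.
q_ult = c·N_c·s_c + q·N_q
     = 82 × 5.14 × 1.08 + 16.542 × 1
     = 455.2 + 16.542 = 471.74 kPa.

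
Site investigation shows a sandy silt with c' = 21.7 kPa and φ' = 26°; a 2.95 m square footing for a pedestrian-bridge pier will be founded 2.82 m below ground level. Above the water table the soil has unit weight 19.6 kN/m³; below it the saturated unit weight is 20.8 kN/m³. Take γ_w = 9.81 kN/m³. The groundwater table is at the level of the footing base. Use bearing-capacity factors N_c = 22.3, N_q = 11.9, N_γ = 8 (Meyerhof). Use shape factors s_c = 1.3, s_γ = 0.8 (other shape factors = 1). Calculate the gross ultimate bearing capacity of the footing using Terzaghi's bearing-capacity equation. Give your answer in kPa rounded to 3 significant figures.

q_ult ≈ 1390 kPa

Overburden at base level: q = 19.6 × 2.82 = 55.272 kPa.
Below the base the soil is submerged, so the ½γBN_γ term uses γ' = 20.8 − 9.81 = 10.99 kN/m³.
Cohesion term c·N_c·s_c = 21.7 × 22.3 × 1.3 = 629.08 kPa; surcharge term q·N_q = 55.272 × 11.9 = 657.74 kPa; self-weight term 0.5·γ·B·N_γ·s_γ = 0.5 × 10.99 × 2.95 × 8 × 0.8 = 103.75 kPa.
q_ult = 629.08 + 657.74 + 103.75 = 1390.6 kPa.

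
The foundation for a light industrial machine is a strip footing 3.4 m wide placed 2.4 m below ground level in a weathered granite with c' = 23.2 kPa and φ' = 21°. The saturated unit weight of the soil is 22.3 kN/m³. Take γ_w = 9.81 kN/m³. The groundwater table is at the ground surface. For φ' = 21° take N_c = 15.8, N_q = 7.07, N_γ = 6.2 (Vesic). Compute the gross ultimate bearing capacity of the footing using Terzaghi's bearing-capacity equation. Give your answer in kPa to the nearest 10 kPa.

γ' = 22.3 − 9.81 = 12.49 kN/m³ (submerged throughout). q = 12.49 × 2.4 = 29.976 kPa; the same γ' applies in the ½γBN_γ term.
c·N_c = 23.2 × 15.8 = 366.56 kPa
q·N_q = 29.976 × 7.07 = 211.93 kPa
0.5·γ·B·N_γ = 0.5 × 12.49 × 3.4 × 6.2 = 131.64 kPa
q_ult = 366.56 + 211.93 + 131.64 = 710.13 kPa.

q_ult ≈ 710 kPa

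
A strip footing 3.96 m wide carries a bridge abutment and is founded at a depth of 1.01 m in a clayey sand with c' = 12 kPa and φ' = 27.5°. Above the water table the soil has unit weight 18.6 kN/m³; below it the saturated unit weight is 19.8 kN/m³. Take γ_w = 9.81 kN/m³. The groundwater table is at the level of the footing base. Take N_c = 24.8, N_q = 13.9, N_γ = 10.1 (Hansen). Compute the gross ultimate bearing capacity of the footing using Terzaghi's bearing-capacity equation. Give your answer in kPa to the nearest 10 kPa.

Overburden at base level: q = 18.6 × 1.01 = 18.786 kPa.
Below the base the soil is submerged, so the ½γBN_γ term uses γ' = 19.8 − 9.81 = 9.99 kN/m³.
Cohesion term c·N_c = 12 × 24.8 = 297.6 kPa; surcharge term q·N_q = 18.786 × 13.9 = 261.13 kPa; self-weight term 0.5·γ·B·N_γ = 0.5 × 9.99 × 3.96 × 10.1 = 199.78 kPa.
q_ult = 297.6 + 261.13 + 199.78 = 758.51 kPa.

q_ult ≈ 760 kPa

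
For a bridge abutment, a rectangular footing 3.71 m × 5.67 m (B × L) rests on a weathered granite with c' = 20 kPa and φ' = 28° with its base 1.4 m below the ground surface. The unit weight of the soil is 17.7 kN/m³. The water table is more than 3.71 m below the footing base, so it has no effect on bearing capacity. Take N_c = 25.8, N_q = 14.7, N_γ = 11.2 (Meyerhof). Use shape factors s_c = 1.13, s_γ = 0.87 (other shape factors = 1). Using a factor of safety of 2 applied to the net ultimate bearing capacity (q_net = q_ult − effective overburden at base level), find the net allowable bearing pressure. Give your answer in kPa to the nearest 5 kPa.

Effective surcharge at the founding depth q = γ·D_f = 17.7 × 1.4 = 24.78 kPa.
q_ult = c·N_c·s_c + q·N_q + 0.5·γ·B·N_γ·s_γ
     = 20 × 25.8 × 1.13 + 24.78 × 14.7 + 0.5 × 17.7 × 3.71 × 11.2 × 0.87
     = 583.08 + 364.27 + 319.93 = 1267.3 kPa.
Net ultimate: q_net = 1267.3 − 24.78 = 1242.5 kPa.
q_all(net) = 1242.5 / 2 = 621.25 kPa.

q_all(net) ≈ 620 kPa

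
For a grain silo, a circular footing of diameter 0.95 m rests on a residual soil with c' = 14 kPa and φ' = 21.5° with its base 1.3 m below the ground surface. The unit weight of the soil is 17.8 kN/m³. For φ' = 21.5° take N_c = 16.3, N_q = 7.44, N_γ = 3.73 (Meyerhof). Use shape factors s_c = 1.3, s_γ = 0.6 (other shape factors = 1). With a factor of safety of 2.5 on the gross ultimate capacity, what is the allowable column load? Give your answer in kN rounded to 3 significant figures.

P_all ≈ 138 kN

Effective surcharge at the founding depth q = γ·D_f = 17.8 × 1.3 = 23.14 kPa.
q_ult = c·N_c·s_c + q·N_q + 0.5·γ·B·N_γ·s_γ
     = 14 × 16.3 × 1.3 + 23.14 × 7.44 + 0.5 × 17.8 × 0.95 × 3.73 × 0.6
     = 296.66 + 172.16 + 18.922 = 487.74 kPa.
Gross allowable pressure q_all = 487.74 / 2.5 = 195.1 kPa.
Footing area = 0.7088 m², so allowable column load = 195.1 × 0.7088 = 138.29 kN.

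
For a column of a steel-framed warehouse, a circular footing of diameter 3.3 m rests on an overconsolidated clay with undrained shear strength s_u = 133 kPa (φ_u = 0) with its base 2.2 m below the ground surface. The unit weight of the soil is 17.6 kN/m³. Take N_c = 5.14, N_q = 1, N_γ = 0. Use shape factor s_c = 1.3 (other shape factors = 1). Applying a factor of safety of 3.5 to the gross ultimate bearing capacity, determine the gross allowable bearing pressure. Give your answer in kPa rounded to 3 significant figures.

q_all ≈ 265 kPa

q = γ·D_f = 17.6 × 2.2 = 38.72 kPa.
c·N_c·s_c = 133 × 5.14 × 1.3 = 888.71 kPa
q·N_q = 38.72 × 1 = 38.72 kPa
q_ult = 888.71 + 38.72 = 927.43 kPa.
q_all = q_ult / FS = 927.43 / 3.5 = 264.98 kPa.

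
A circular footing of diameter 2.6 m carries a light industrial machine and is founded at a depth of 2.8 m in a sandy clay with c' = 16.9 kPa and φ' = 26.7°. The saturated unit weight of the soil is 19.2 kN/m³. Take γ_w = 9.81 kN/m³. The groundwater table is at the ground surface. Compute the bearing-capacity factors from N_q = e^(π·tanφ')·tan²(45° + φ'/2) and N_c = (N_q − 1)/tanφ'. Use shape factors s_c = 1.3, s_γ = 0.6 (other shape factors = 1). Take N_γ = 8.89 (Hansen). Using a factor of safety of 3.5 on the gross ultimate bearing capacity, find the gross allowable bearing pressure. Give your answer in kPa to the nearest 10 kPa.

q_all ≈ 260 kPa

N_q = e^(π·tan26.7°)·tan²(58.35°) = 12.78; N_c = (N_q − 1)/tanφ' = 23.42.
With the water table at the surface the whole profile is submerged: γ' = 19.2 − 9.81 = 9.39 kN/m³, so q = γ'·D_f = 26.292 kPa; the same γ' applies in the ½γBN_γ term.
q_ult = c·N_c·s_c + q·N_q + 0.5·γ·B·N_γ·s_γ
     = 16.9 × 23.419 × 1.3 + 26.292 × 12.778 + 0.5 × 9.39 × 2.6 × 8.89 × 0.6
     = 514.51 + 335.97 + 65.112 = 915.59 kPa.
q_all = 915.59 / 3.5 = 261.6 kPa.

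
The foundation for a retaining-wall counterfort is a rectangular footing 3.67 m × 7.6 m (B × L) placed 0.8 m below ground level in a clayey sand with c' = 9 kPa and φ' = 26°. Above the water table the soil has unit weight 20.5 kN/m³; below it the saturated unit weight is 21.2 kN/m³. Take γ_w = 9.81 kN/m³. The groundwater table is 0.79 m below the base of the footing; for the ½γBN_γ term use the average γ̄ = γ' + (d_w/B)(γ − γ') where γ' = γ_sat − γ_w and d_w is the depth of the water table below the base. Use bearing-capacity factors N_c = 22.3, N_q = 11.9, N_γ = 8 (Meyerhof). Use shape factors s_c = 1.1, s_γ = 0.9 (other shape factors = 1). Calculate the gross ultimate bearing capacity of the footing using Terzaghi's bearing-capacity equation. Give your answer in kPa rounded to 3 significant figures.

q_ult ≈ 592 kPa

Effective surcharge at the founding depth q = γ·D_f = 20.5 × 0.8 = 16.4 kPa.
With d_w = 0.79 m < B, γ̄ = 11.39 + (0.79/3.67) × (20.5 − 11.39) = 13.351 kN/m³.
q_ult = c·N_c·s_c + q·N_q + 0.5·γ·B·N_γ·s_γ
     = 9 × 22.3 × 1.1 + 16.4 × 11.9 + 0.5 × 13.351 × 3.67 × 8 × 0.9
     = 220.77 + 195.16 + 176.39 = 592.32 kPa.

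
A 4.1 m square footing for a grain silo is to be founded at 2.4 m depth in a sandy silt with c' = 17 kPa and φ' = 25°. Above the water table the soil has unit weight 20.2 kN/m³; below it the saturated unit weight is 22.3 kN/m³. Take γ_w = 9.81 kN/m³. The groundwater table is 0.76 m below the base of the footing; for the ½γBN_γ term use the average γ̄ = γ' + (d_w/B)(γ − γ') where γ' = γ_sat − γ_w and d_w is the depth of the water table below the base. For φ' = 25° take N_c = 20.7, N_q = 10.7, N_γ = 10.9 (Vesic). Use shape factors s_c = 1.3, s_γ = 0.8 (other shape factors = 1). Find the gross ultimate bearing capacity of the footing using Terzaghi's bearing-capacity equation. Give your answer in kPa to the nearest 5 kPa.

Overburden at base level: q = 20.2 × 2.4 = 48.48 kPa.
The water table is 0.76 m below the base (< B = 4.1 m), so the ½γBN_γ term uses γ̄ = γ' + (d_w/B)(γ − γ') = 12.49 + (0.76/4.1)(20.2 − 12.49) = 13.919 kN/m³.
Cohesion term c·N_c·s_c = 17 × 20.7 × 1.3 = 457.47 kPa; surcharge term q·N_q = 48.48 × 10.7 = 518.74 kPa; self-weight term 0.5·γ·B·N_γ·s_γ = 0.5 × 13.919 × 4.1 × 10.9 × 0.8 = 248.82 kPa.
q_ult = 457.47 + 518.74 + 248.82 = 1225 kPa.

q_ult ≈ 1225 kPa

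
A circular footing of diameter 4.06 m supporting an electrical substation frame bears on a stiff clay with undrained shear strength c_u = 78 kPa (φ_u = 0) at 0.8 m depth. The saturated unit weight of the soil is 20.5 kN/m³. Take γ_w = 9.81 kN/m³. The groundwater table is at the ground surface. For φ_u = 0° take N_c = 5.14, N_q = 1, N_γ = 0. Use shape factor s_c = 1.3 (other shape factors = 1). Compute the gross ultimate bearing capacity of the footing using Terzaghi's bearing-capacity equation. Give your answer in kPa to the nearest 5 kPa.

With the water table at the surface the whole profile is submerged: γ' = 20.5 − 9.81 = 10.69 kN/m³, so q = γ'·D_f = 8.552 kPa.
q_ult = c·N_c·s_c + q·N_q
     = 78 × 5.14 × 1.3 + 8.552 × 1
     = 521.2 + 8.552 = 529.75 kPa.

q_ult ≈ 530 kPa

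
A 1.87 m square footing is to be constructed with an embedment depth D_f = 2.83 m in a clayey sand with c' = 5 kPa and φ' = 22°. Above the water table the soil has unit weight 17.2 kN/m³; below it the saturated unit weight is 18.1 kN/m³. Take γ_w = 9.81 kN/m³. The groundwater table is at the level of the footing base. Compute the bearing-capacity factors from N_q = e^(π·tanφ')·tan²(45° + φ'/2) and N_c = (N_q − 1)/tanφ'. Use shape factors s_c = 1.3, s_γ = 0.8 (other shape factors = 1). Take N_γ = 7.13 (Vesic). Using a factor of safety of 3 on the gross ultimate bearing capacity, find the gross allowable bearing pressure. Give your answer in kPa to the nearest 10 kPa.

q_all ≈ 180 kPa

N_q = e^(π·tan22°)·tan²(56°) = 7.82; N_c = (N_q − 1)/tanφ' = 16.88.
Effective surcharge at the founding depth q = γ·D_f = 17.2 × 2.83 = 48.676 kPa.
The water table coincides with the base, so in the self-weight term γ → γ' = 8.29 kN/m³.
q_ult = c·N_c·s_c + q·N_q + 0.5·γ·B·N_γ·s_γ
     = 5 × 16.883 × 1.3 + 48.676 × 7.8211 + 0.5 × 8.29 × 1.87 × 7.13 × 0.8
     = 109.74 + 380.7 + 44.213 = 534.65 kPa.
q_all = 534.65 / 3 = 178.22 kPa.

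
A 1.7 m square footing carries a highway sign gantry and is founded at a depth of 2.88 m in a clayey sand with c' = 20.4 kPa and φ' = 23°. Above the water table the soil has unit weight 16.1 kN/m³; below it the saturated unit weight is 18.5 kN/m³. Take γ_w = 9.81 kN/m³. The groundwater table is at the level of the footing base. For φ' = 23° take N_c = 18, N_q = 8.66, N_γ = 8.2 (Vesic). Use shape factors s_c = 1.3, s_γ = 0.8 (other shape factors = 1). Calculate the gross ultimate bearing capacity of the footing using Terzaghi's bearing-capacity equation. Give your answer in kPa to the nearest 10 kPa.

Effective surcharge at the founding depth q = γ·D_f = 16.1 × 2.88 = 46.368 kPa.
The water table coincides with the base, so in the self-weight term γ → γ' = 8.69 kN/m³.
q_ult = c·N_c·s_c + q·N_q + 0.5·γ·B·N_γ·s_γ
     = 20.4 × 18 × 1.3 + 46.368 × 8.66 + 0.5 × 8.69 × 1.7 × 8.2 × 0.8
     = 477.36 + 401.55 + 48.455 = 927.36 kPa.

q_ult ≈ 930 kPa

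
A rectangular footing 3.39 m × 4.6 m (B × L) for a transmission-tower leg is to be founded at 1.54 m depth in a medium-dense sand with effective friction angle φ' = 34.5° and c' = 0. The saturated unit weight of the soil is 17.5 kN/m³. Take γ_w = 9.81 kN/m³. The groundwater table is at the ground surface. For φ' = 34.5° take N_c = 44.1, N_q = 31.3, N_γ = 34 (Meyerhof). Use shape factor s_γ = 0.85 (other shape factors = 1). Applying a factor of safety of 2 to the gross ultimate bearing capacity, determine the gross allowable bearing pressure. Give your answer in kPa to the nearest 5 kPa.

q_all ≈ 375 kPa

γ' = 17.5 − 9.81 = 7.69 kN/m³ (submerged throughout). q = 7.69 × 1.54 = 11.843 kPa; the same γ' applies in the ½γBN_γ term.
q·N_q = 11.843 × 31.3 = 370.67 kPa
0.5·γ·B·N_γ·s_γ = 0.5 × 7.69 × 3.39 × 34 × 0.85 = 376.7 kPa
q_ult = 370.67 + 376.7 = 747.37 kPa.
q_all = q_ult / FS = 747.37 / 2 = 373.69 kPa.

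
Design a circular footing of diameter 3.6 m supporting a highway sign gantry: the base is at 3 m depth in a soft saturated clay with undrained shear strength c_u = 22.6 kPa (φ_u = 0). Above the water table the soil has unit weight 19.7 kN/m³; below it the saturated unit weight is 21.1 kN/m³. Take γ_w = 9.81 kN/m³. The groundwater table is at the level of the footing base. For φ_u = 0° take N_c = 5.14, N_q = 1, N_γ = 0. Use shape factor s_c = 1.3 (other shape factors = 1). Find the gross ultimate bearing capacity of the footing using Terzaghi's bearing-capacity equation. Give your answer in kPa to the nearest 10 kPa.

Overburden at base level: q = 19.7 × 3 = 59.1 kPa.
Cohesion term c·N_c·s_c = 22.6 × 5.14 × 1.3 = 151.01 kPa; surcharge term q·N_q = 59.1 × 1 = 59.1 kPa.
q_ult = 151.01 + 59.1 = 210.11 kPa.

q_ult ≈ 210 kPa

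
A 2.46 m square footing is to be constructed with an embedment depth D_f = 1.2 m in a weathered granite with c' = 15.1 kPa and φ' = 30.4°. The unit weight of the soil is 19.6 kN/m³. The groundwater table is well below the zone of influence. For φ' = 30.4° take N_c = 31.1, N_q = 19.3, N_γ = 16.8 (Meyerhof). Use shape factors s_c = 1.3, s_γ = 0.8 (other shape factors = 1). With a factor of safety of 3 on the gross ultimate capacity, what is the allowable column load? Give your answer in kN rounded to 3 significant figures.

P_all ≈ 2800 kN

q = γ·D_f = 19.6 × 1.2 = 23.52 kPa.
c·N_c·s_c = 15.1 × 31.1 × 1.3 = 610.49 kPa
q·N_q = 23.52 × 19.3 = 453.94 kPa
0.5·γ·B·N_γ·s_γ = 0.5 × 19.6 × 2.46 × 16.8 × 0.8 = 324.01 kPa
q_ult = 610.49 + 453.94 + 324.01 = 1388.4 kPa.
Gross allowable pressure q_all = 1388.4 / 3 = 462.81 kPa.
Footing area = 6.0516 m², so allowable column load = 462.81 × 6.0516 = 2800.8 kN.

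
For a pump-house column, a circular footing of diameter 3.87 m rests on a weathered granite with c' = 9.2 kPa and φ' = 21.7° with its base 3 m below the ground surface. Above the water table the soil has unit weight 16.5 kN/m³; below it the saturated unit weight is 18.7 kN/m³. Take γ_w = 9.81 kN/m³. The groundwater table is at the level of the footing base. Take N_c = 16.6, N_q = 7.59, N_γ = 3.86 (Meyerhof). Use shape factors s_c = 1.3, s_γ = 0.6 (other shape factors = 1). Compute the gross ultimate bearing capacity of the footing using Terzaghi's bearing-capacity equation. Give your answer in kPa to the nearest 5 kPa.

q = γ·D_f = 16.5 × 3 = 49.5 kPa.
For the ½γBN_γ term take γ' = 18.7 − 9.81 = 8.89 kN/m³ (soil below base is submerged).
c·N_c·s_c = 9.2 × 16.6 × 1.3 = 198.54 kPa
q·N_q = 49.5 × 7.59 = 375.7 kPa
0.5·γ·B·N_γ·s_γ = 0.5 × 8.89 × 3.87 × 3.86 × 0.6 = 39.84 kPa
q_ult = 198.54 + 375.7 + 39.84 = 614.08 kPa.

q_ult ≈ 615 kPa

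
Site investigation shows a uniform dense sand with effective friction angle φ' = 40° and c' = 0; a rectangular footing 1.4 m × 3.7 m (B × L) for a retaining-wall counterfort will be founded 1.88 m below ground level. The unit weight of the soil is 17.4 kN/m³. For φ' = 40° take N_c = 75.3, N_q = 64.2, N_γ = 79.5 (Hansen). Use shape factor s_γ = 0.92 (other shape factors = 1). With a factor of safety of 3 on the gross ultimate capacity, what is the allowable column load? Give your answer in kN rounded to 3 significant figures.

P_all ≈ 5160 kN

Overburden at base level: q = 17.4 × 1.88 = 32.712 kPa.
Surcharge term q·N_q = 32.712 × 64.2 = 2100.1 kPa; self-weight term 0.5·γ·B·N_γ·s_γ = 0.5 × 17.4 × 1.4 × 79.5 × 0.92 = 890.85 kPa.
q_ult = 2100.1 + 890.85 = 2991 kPa.
Gross allowable pressure q_all = 2991 / 3 = 996.99 kPa.
Footing area = 5.18 m², so allowable column load = 996.99 × 5.18 = 5164.4 kN.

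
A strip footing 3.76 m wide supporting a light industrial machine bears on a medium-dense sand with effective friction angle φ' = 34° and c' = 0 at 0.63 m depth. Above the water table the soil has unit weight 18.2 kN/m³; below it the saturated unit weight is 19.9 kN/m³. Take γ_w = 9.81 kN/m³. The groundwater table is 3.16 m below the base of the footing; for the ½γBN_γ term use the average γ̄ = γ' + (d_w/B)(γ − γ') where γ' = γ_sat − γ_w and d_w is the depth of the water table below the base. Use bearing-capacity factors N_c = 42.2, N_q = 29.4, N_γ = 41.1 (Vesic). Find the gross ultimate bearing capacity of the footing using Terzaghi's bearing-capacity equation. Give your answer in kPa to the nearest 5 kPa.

q = γ·D_f = 18.2 × 0.63 = 11.466 kPa.
γ' = 10.09 kN/m³; averaging over the depth B below the base, γ̄ = γ' + (d_w/B)(γ − γ') = 16.906 kN/m³.
q·N_q = 11.466 × 29.4 = 337.1 kPa
0.5·γ·B·N_γ = 0.5 × 16.906 × 3.76 × 41.1 = 1306.3 kPa
q_ult = 337.1 + 1306.3 = 1643.4 kPa.

q_ult ≈ 1645 kPa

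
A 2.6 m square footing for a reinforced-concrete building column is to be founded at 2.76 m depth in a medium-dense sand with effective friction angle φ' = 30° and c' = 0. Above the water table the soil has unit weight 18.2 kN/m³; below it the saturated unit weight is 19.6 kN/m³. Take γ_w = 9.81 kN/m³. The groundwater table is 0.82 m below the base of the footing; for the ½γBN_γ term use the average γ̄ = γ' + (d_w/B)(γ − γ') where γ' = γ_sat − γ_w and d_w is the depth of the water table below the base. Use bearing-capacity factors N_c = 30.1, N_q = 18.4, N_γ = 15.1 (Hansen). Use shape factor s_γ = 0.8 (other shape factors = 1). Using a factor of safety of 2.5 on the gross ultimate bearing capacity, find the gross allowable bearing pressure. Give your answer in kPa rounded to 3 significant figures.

q = γ·D_f = 18.2 × 2.76 = 50.232 kPa.
γ' = 9.79 kN/m³; averaging over the depth B below the base, γ̄ = γ' + (d_w/B)(γ − γ') = 12.442 kN/m³.
q·N_q = 50.232 × 18.4 = 924.27 kPa
0.5·γ·B·N_γ·s_γ = 0.5 × 12.442 × 2.6 × 15.1 × 0.8 = 195.4 kPa
q_ult = 924.27 + 195.4 = 1119.7 kPa.
q_all = 1119.7 / 2.5 = 447.87 kPa.

q_all ≈ 448 kPa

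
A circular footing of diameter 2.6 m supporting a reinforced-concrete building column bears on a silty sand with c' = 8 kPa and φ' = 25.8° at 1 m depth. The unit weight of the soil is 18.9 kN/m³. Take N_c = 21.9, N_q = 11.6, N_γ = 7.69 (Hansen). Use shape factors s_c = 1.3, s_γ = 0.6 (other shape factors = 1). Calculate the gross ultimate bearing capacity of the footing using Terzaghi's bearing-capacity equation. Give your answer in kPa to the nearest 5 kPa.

Overburden at base level: q = 18.9 × 1 = 18.9 kPa.
Cohesion term c·N_c·s_c = 8 × 21.9 × 1.3 = 227.76 kPa; surcharge term q·N_q = 18.9 × 11.6 = 219.24 kPa; self-weight term 0.5·γ·B·N_γ·s_γ = 0.5 × 18.9 × 2.6 × 7.69 × 0.6 = 113.37 kPa.
q_ult = 227.76 + 219.24 + 113.37 = 560.37 kPa.

q_ult ≈ 560 kPa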